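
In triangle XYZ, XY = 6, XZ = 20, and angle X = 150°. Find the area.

When two sides and the included angle are known, the area formula is (1/2)ab sin(C).
The height from one side to the opposite vertex is 20 sin(150°) = 10.
Area = (1/2) * 6 * 10 = 30.

30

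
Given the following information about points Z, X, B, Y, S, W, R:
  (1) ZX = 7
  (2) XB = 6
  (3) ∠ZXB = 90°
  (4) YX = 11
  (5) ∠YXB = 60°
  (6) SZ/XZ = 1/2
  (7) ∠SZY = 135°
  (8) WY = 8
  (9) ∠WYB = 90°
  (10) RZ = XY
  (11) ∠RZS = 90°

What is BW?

Step 1: By the law of cosines on triangle BXY: BY² = 6² + 11² − 2·6·11·cos(60°) = 91, so BY = √91.
Step 2: By the law of cosines on triangle BYW: BW² = √91² + 8² − 2·√91·8·cos(90°) = 155, so BW = √155.

Therefore, the length of BW = √155.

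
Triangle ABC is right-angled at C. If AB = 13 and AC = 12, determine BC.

By the Pythagorean theorem: BC^2 = AB^2 - AC^2
BC^2 = 13^2 - 12^2 = 169 - 144 = 25
BC = sqrt(25) = 5

5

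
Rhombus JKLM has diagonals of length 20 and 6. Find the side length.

Half-diagonals are 10 and 3. side = sqrt(10^2 + 3^2) = sqrt(109)

sqrt(109)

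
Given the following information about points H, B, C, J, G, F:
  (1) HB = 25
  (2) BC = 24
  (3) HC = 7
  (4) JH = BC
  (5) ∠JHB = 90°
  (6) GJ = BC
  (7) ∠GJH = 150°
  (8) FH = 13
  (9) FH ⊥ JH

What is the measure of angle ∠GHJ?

From the given relations: JH = BC = 24; GJ = BC = 24.
Step 1: By the law of cosines on triangle HJG: HG² = 24² + 24² − 2·24·24·cos(150°) = 2149.66, so HG ≈ 46.36.
Step 2: By the inverse law of cosines on triangle GHJ: cos(∠GHJ) = (46.36² + 24² − 24²) / (2·46.36·24) = 2149.66/2225.49 = 0.9659, so ∠GHJ = 15°.

Therefore, the measure of angle ∠GHJ = 15°.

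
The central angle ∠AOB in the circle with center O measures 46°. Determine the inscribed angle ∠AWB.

An inscribed angle intercepts an arc from a point on the circle, while the central angle intercepts the same arc from the center.
The inscribed angle is always half the central angle: 46° / 2 = 23°.

23°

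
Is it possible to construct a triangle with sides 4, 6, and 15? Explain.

The longest side is 15. The other two sides sum to 4 + 6 = 10.
Since 10 ≤ 15, the two shorter sides cannot reach around to close the triangle.

No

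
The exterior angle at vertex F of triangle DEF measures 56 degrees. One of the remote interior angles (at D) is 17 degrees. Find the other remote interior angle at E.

angle E = 56 - 17 = 39 degrees (exterior angle theorem).

39 degrees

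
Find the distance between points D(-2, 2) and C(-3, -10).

The horizontal distance is |-3 - -2| = 1 and the vertical distance is |-10 - 2| = 12.
By the Pythagorean theorem, d = sqrt(1^2 + 12^2) = sqrt(145).

sqrt(145)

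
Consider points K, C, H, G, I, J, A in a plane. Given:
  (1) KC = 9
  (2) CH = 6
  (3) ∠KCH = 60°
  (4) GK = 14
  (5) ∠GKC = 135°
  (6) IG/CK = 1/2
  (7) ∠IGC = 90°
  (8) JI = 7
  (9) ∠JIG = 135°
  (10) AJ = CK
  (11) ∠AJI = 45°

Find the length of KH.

Step 1: By the law of cosines on triangle KCH: KH² = 9² + 6² − 2·9·6·cos(60°) = 63, so KH = 3·√7.

Therefore, the length of KH = 3·√7.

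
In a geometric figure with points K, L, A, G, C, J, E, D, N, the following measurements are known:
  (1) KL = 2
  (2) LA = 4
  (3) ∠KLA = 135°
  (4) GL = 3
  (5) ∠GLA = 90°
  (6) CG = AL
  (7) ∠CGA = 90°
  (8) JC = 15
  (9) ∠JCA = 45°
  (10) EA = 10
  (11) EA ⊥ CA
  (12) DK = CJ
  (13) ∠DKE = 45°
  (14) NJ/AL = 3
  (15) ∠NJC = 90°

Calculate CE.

From the given relations: CG = AL = 4.
Step 1: By the law of cosines on triangle GLA: GA² = 3² + 4² − 2·3·4·cos(90°) = 25, so GA = 5.
Step 2: By the law of cosines on triangle CGA: CA² = 4² + 5² − 2·4·5·cos(90°) = 41, so CA = √41.
Step 3: By the law of cosines on triangle CAE: CE² = √41² + 10² − 2·√41·10·cos(90°) = 141, so CE = √141.

Therefore, the length of CE = √141.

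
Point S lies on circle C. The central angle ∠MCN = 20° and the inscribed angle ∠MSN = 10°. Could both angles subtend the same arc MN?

By the inscribed angle theorem, if both angles subtend the same arc, the inscribed angle must be half the central angle.
Half of 20° = 10°, which equals the given inscribed angle of 10°.
Therefore, yes, they correspond to the same arc.

Yes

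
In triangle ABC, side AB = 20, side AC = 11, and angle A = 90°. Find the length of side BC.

By the law of cosines: BC^2 = AB^2 + AC^2 - 2*AB*AC*cos(A)
BC^2 = 20^2 + 11^2 - 2*20*11*cos(90°)
BC^2 = 400 + 121 - 440*(0)
BC^2 = 521
BC = sqrt(521)

sqrt(521)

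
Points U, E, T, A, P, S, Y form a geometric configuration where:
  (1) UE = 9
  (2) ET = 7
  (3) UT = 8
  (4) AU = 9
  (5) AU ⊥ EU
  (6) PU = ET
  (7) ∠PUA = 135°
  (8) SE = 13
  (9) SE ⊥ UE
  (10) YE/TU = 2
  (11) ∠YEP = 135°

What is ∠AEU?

Step 1: By the law of cosines on triangle EUA: EA² = 9² + 9² − 2·9·9·cos(90°) = 162, so EA = 9·√2.
Step 2: By the inverse law of cosines on triangle AEU: cos(∠AEU) = ((9·√2)² + 9² − 9²) / (2·9·√2·9) = 162/229.1 = 0.7071, so ∠AEU = 45°.

Therefore, the measure of angle ∠AEU = 45°.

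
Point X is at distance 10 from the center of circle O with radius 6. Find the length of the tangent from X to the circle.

The tangent, radius, and line from the external point to the center form a right triangle.
The right angle is where the tangent meets the radius.
By the Pythagorean theorem: tangent² + 6² = 10²
tangent² = 100 - 36 = 64
tangent = 8

8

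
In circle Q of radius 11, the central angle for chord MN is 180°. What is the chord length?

Chord = 2(11) sin(90°) = 22

22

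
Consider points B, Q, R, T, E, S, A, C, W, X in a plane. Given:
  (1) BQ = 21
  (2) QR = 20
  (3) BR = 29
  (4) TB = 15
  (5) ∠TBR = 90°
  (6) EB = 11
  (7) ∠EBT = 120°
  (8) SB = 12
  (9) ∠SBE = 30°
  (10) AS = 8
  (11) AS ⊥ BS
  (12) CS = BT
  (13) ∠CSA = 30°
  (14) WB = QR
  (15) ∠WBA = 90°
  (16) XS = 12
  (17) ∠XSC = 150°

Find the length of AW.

From the given relations: WB = QR = 20.
Step 1: By the law of cosines on triangle BSA: BA² = 12² + 8² − 2·12·8·cos(90°) = 208, so BA = 4·√13.
Step 2: By the law of cosines on triangle ABW: AW² = (4·√13)² + 20² − 2·4·√13·20·cos(90°) = 608, so AW = 4·√38.

Therefore, the length of AW = 4·√38.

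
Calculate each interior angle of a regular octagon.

Each interior angle of a regular n-gon is (n - 2) * 180 / n.
For n = 8: (8 - 2) * 180 / 8 = 1080/8 = 135 degrees.

135 degrees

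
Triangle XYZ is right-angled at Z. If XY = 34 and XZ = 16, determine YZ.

YZ = sqrt(34^2 - 16^2) = sqrt(900) = 30

30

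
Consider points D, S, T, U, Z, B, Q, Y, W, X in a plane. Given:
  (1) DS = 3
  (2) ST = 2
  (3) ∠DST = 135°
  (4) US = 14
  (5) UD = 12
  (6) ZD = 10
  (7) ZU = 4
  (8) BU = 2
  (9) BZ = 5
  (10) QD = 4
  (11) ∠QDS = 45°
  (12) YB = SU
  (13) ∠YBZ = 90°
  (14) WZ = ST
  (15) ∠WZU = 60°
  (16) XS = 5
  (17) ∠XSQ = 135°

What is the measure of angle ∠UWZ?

From the given relations: WZ = ST = 2.
Step 1: By the law of cosines on triangle WZU: WU² = 2² + 4² − 2·2·4·cos(60°) = 12, so WU = 2·√3.
Step 2: By the inverse law of cosines on triangle UWZ: cos(∠UWZ) = ((2·√3)² + 2² − 4²) / (2·2·√3·2) = 0/13.86 = 0, so ∠UWZ = 90°.

Therefore, the measure of angle ∠UWZ = 90°.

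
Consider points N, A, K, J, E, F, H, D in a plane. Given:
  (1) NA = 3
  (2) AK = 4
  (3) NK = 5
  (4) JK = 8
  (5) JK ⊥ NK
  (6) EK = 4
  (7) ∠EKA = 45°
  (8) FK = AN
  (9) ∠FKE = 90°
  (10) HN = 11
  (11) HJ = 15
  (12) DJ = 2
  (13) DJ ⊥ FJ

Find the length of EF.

From the given relations: FK = AN = 3.
Step 1: By the law of cosines on triangle EKF: EF² = 4² + 3² − 2·4·3·cos(90°) = 25, so EF = 5.

Therefore, the length of EF = 5.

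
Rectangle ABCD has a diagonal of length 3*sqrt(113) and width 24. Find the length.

The diagonal of a rectangle forms a right triangle with the two sides.
Rearranging the Pythagorean theorem: missing side = sqrt(d^2 - known^2).
= sqrt(1017 - 576) = sqrt(441) = 21.

21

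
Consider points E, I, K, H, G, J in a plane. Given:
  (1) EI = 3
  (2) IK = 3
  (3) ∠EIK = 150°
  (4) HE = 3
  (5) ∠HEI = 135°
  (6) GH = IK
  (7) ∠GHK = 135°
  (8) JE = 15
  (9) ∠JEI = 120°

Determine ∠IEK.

Step 1: By the law of cosines on triangle EIK: EK² = 3² + 3² − 2·3·3·cos(150°) = 33.59, so EK ≈ 5.8.
Step 2: By the inverse law of cosines on triangle IEK: cos(∠IEK) = (3² + 5.8² − 3²) / (2·3·5.8) = 33.59/34.77 = 0.9659, so ∠IEK = 15°.

Therefore, the measure of angle ∠IEK = 15°.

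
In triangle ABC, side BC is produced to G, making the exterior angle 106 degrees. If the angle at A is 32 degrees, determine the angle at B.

The exterior angle theorem states that an exterior angle equals the sum of the two non-adjacent interior angles.
So 106 = 32 + angle B, which gives angle B = 106 - 32 = 74 degrees.

74 degrees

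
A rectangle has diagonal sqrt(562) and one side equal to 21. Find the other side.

b = sqrt(d^2 - a^2) = sqrt(562 - 441) = sqrt(121) = 11

11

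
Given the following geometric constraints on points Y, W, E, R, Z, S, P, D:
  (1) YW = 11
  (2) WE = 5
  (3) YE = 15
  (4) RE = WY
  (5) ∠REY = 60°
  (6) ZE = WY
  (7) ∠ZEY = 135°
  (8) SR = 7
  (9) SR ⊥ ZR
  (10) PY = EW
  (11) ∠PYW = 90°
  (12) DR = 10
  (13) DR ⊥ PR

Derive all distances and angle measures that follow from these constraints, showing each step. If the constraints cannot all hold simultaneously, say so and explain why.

The constraints are consistent.

From the given relations:
  RE = WY = 11
  ZE = WY = 11
  PY = EW = 5

Step 1: From YE = 15, ER = 11, and ∠YER = 60°, by the law of cosines:
  YR² = YE² + ER² - 2·YE·ER·cos(60°) = 225 + 121 - 165 = 181
  YR = √181

Step 2: From YE = 15, EZ = 11, and ∠YEZ = 135°, by the law of cosines:
  YZ² = YE² + EZ² - 2·YE·EZ·cos(135°) = 225 + 121 + 233.3 = 579.3
  YZ ≈ 24.07

Step 3: From WY = 11, YP = 5, and ∠WYP = 90°, by the law of cosines:
  WP² = WY² + YP² - 2·WY·YP·cos(90°) = 121 + 25 - 0 = 146
  WP = √146

Step 4: From YE = 15, YW = 11, EW = 5, by the inverse law of cosines:
  cos(∠EYW) = (YE² + YW² - EW²) / (2·YE·YW)
  ∠EYW = 13.41°

Step 5: From WE = 5, WY = 11, EY = 15, by the inverse law of cosines:
  cos(∠EWY) = (WE² + WY² - EY²) / (2·WE·WY)
  ∠EWY = 135.9°

Step 6: From EW = 5, EY = 15, WY = 11, by the inverse law of cosines:
  cos(∠WEY) = (EW² + EY² - WY²) / (2·EW·EY)
  ∠WEY = 30.68°

Step 7: From YE = 15, YR = √181, ER = 11, by the inverse law of cosines:
  cos(∠EYR) = (YE² + YR² - ER²) / (2·YE·YR)
  ∠EYR = 45.08°

Step 8: From YE = 15, YZ = 24.07, EZ = 11, by the inverse law of cosines:
  cos(∠EYZ) = (YE² + YZ² - EZ²) / (2·YE·YZ)
  ∠EYZ = 18.85°

Step 9: From WP = √146, WY = 11, PY = 5, by the inverse law of cosines:
  cos(∠PWY) = (WP² + WY² - PY²) / (2·WP·WY)
  ∠PWY = 24.44°

Step 10: From RE = 11, RY = √181, EY = 15, by the inverse law of cosines:
  cos(∠ERY) = (RE² + RY² - EY²) / (2·RE·RY)
  ∠ERY = 74.92°

Step 11: From ZE = 11, ZY = 24.07, EY = 15, by the inverse law of cosines:
  cos(∠EZY) = (ZE² + ZY² - EY²) / (2·ZE·ZY)
  ∠EZY = 26.15°

Step 12: From PW = √146, PY = 5, WY = 11, by the inverse law of cosines:
  cos(∠WPY) = (PW² + PY² - WY²) / (2·PW·PY)
  ∠WPY = 65.56°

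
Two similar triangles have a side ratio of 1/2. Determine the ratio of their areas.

Area scales with the square of linear dimensions. If every length is multiplied by 1/2, then the area is multiplied by (1/2)^2 = 1/4.
The area ratio is 1:4.

1:4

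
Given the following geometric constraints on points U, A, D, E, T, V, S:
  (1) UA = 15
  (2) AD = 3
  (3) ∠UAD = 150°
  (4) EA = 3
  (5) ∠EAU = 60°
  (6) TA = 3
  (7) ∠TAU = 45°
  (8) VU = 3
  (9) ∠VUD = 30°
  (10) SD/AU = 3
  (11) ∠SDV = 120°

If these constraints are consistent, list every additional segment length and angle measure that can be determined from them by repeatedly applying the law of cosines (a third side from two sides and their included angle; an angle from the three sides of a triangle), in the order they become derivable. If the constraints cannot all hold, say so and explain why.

The constraints are consistent. Derivable facts, in order:
After 1 step:
- UD ≈ 17.66
- UE = 3·√21
- UT ≈ 13.05
After 2 steps:
- DV ≈ 15.14
- ∠ADU = 25.13°
- ∠AEU = 109.11°
- ∠ATU = 125.65°
- ∠AUD = 4.87°
- ∠AUE = 10.89°
- ∠AUT = 9.35°
After 3 steps:
- VS ≈ 54.18
- ∠DVU = 144.31°
- ∠UDV = 5.69°
After 4 steps:
- ∠DSV = 14°
- ∠DVS = 46°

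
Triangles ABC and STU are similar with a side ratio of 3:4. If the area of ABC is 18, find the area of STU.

Area ratio = (3/4)^2 = 9/16. Area of STU = 18 * 16/9 = 32.

32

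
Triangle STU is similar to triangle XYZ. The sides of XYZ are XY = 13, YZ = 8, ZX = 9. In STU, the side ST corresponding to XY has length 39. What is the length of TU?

k = 39/13 = 3. TU = 3 * 8 = 24.

24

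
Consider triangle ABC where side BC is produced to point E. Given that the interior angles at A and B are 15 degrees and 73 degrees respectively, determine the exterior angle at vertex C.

By the exterior angle theorem, an exterior angle of a triangle equals the sum of the two remote interior angles.
Exterior angle = angle A + angle B
Exterior angle = 15 + 73 = 88 degrees

88 degrees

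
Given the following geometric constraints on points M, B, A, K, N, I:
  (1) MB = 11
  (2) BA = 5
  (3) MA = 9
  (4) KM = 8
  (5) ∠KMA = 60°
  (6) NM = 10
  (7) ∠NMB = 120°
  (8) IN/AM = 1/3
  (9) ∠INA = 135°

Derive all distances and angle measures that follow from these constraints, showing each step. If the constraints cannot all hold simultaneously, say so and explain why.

The constraints are consistent.

From the given relations:
  IN = 1/3·AM = 1/3·9 = 3

Step 1: From BM = 11, MN = 10, and ∠BMN = 120°, by the law of cosines:
  BN² = BM² + MN² - 2·BM·MN·cos(120°) = 121 + 100 + 110 = 331
  BN ≈ 18.19

Step 2: From AM = 9, MK = 8, and ∠AMK = 60°, by the law of cosines:
  AK² = AM² + MK² - 2·AM·MK·cos(60°) = 81 + 64 - 72 = 73
  AK = √73

Step 3: From MA = 9, MB = 11, AB = 5, by the inverse law of cosines:
  cos(∠AMB) = (MA² + MB² - AB²) / (2·MA·MB)
  ∠AMB = 26.63°

Step 4: From BA = 5, BM = 11, AM = 9, by the inverse law of cosines:
  cos(∠ABM) = (BA² + BM² - AM²) / (2·BA·BM)
  ∠ABM = 53.78°

Step 5: From AB = 5, AM = 9, BM = 11, by the inverse law of cosines:
  cos(∠BAM) = (AB² + AM² - BM²) / (2·AB·AM)
  ∠BAM = 99.59°

Step 6: From BM = 11, BN = 18.19, MN = 10, by the inverse law of cosines:
  cos(∠MBN) = (BM² + BN² - MN²) / (2·BM·BN)
  ∠MBN = 28.43°

Step 7: From AK = √73, AM = 9, KM = 8, by the inverse law of cosines:
  cos(∠KAM) = (AK² + AM² - KM²) / (2·AK·AM)
  ∠KAM = 54.18°

Step 8: From KA = √73, KM = 8, AM = 9, by the inverse law of cosines:
  cos(∠AKM) = (KA² + KM² - AM²) / (2·KA·KM)
  ∠AKM = 65.82°

Step 9: From NB = 18.19, NM = 10, BM = 11, by the inverse law of cosines:
  cos(∠BNM) = (NB² + NM² - BM²) / (2·NB·NM)
  ∠BNM = 31.57°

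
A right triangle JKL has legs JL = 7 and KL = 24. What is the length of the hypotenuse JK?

In a right triangle, the square of the hypotenuse equals the sum of the squares of the two legs.
The legs are 7 and 24, so the hypotenuse = sqrt(49 + 576) = sqrt(625) = 25.

25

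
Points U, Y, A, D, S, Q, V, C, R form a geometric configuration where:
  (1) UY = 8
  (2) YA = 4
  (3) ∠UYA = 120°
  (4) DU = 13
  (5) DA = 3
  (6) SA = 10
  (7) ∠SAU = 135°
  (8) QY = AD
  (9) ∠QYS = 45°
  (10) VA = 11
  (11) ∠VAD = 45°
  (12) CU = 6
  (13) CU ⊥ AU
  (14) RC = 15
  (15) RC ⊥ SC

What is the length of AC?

Step 1: By the law of cosines on triangle UYA: UA² = 8² + 4² − 2·8·4·cos(120°) = 112, so UA = 4·√7.
Step 2: By the law of cosines on triangle AUC: AC² = (4·√7)² + 6² − 2·4·√7·6·cos(90°) = 148, so AC = 2·√37.

Therefore, the length of AC = 2·√37.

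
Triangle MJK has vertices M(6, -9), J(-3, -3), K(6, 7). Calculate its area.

Using the Shoelace formula for a triangle:
Area = (1/2)|x0(y1 - y2) + x1(y2 - y0) + x2(y0 - y1)|
Area = (1/2)|6(-3 - 7) + -3(7 - -9) + 6(-9 - -3)|
Area = (1/2)|-60 + -48 + -36|
Area = (1/2)|-144|
Area = (1/2)(144)
Area = 72

72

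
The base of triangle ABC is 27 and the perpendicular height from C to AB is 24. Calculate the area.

Area = (1/2)(27)(24) = 324

324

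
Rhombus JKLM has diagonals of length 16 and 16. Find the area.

The diagonals of a rhombus divide it into four right triangles.
Each triangle has legs 16/ 2 = 8 and 16/2 = 8, so each has area (1/2)*8*8 = 32.
Four such triangles give total area = (d1 * d2) / 2 = 128.

128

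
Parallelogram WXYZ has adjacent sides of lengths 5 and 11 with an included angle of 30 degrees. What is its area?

Area = a * b * sin(theta)
Area = 5 * 11 * sin(30 degrees)
Area = 55 * 1/2
Area = 55/2

55/2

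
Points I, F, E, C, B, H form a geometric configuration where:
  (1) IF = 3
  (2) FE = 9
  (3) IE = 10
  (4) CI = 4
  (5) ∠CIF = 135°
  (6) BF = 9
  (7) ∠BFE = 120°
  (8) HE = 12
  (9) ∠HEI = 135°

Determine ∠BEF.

Step 1: By the law of cosines on triangle EFB: EB² = 9² + 9² − 2·9·9·cos(120°) = 243, so EB = 9·√3.
Step 2: By the inverse law of cosines on triangle BEF: cos(∠BEF) = ((9·√3)² + 9² − 9²) / (2·9·√3·9) = 243/280.59 = 0.866, so ∠BEF = 30°.

Therefore, the measure of angle ∠BEF = 30°.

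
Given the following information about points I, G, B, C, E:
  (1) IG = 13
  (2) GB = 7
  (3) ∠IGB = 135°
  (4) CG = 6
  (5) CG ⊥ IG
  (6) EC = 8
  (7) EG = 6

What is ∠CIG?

Step 1: By the law of cosines on triangle IGC: IC² = 13² + 6² − 2·13·6·cos(90°) = 205, so IC ≈ 14.32.
Step 2: By the inverse law of cosines on triangle CIG: cos(∠CIG) = (14.32² + 13² − 6²) / (2·14.32·13) = 338/372.26 = 0.908, so ∠CIG = 24.78°.

Therefore, the measure of angle ∠CIG = 24.78°.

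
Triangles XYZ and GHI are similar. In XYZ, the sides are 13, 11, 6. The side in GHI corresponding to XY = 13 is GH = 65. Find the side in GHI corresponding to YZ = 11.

Similar triangles have proportional sides. Setting up the proportion:
GH / XY = HI / YZ
65 / 13 = HI / 11
HI = 11 * 65 / 13 = 55.

55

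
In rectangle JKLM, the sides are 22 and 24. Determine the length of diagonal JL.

A rectangle's diagonal splits it into two right triangles, with the diagonal as the hypotenuse.
By the Pythagorean theorem, d^2 = 22^2 + 24^2 = 1060.
Therefore d = sqrt(1060) = 2*sqrt(265).

2*sqrt(265)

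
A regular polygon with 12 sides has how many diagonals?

The number of diagonals in an n-gon is n(n - 3)/2.
For n = 12: 12(12 - 3)/2 = 12 × 9 / 2 = 54.

54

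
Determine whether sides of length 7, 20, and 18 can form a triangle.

For three segments to close into a triangle, no single side can be as long as the other two combined.
The longest side is 20, and 7 + 18 = 25 > 20.
A triangle can be formed.

Yes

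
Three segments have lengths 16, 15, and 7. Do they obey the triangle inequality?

Check all three triangle inequalities:
16 + 15 = 31 > 7 ✓
16 + 7 = 23 > 15 ✓
15 + 7 = 22 > 16 ✓
All conditions hold, so these sides form a valid triangle.

Yes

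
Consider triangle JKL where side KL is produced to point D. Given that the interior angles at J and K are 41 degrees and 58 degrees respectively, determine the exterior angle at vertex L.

Exterior angle = 41 + 58 = 99 degrees (exterior angle theorem).

99 degrees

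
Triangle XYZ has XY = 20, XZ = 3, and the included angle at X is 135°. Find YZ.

By the law of cosines: YZ^2 = XY^2 + XZ^2 - 2*XY*XZ*cos(X)
YZ^2 = 20^2 + 3^2 - 2*20*3*cos(135°)
YZ^2 = 400 + 9 - 120*(-sqrt(2)/2)
YZ^2 = 60*sqrt(2) + 409
YZ = sqrt(60*sqrt(2) + 409)

sqrt(60*sqrt(2) + 409)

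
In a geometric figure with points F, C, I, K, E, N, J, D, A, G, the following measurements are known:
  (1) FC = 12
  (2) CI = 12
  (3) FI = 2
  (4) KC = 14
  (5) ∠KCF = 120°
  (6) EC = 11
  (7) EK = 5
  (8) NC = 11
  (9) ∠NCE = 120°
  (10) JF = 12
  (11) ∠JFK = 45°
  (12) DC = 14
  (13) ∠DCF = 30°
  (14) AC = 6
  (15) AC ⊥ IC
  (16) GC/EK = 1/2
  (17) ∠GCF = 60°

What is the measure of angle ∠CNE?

Step 1: By the law of cosines on triangle NCE: NE² = 11² + 11² − 2·11·11·cos(120°) = 363, so NE = 11·√3.
Step 2: By the inverse law of cosines on triangle CNE: cos(∠CNE) = (11² + (11·√3)² − 11²) / (2·11·11·√3) = 363/419.16 = 0.866, so ∠CNE = 30°.

Therefore, the measure of angle ∠CNE = 30°.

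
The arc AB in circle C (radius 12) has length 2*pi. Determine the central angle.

θ = 360 × 2*pi / (2π × 12) = 30° (rearranging arc length formula).

30°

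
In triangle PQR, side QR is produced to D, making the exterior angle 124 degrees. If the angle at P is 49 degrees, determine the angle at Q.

By the exterior angle theorem: exterior angle = sum of remote interior angles.
124 = 49 + angle Q
angle Q = 124 - 49 = 75 degrees

75 degrees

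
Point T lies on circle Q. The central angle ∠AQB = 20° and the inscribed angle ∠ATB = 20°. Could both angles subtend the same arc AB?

By the inscribed angle theorem, the inscribed angle for a central angle of 20° should be 20° / 2 = 10°.
The given inscribed angle is 20°, which does not equal 10°.
Therefore, no, they do not correspond to the same arc.

No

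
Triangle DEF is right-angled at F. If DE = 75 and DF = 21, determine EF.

By the Pythagorean theorem: EF^2 = DE^2 - DF^2
EF^2 = 75^2 - 21^2 = 5625 - 441 = 5184
EF = sqrt(5184) = 72

72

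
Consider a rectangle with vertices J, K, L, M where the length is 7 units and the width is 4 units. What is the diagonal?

A rectangle's diagonal splits it into two right triangles, with the diagonal as the hypotenuse.
By the Pythagorean theorem, d^2 = 7^2 + 4^2 = 65.
Therefore d = sqrt(65).

sqrt(65)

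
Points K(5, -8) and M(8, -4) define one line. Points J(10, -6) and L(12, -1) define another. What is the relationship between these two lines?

Slope of line 1: m1 = (-4 - -8)/(8 - 5) = 4/3 = 4/3
Slope of line 2: m2 = (-1 - -6)/(12 - 10) = 5/2 = 5/2
m1 != m2 and m1*m2 = 10/3 != -1. Neither.

Neither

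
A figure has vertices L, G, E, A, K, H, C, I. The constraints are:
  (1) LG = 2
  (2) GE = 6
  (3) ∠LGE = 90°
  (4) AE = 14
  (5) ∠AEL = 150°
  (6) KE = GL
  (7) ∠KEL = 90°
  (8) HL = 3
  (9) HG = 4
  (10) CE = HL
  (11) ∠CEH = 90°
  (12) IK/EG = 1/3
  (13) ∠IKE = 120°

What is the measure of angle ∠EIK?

From the given relations: IK = 1/3·EG = 1/3·6 = 2; KE = GL = 2.
Step 1: By the law of cosines on triangle IKE: IE² = 2² + 2² − 2·2·2·cos(120°) = 12, so IE = 2·√3.
Step 2: By the inverse law of cosines on triangle EIK: cos(∠EIK) = ((2·√3)² + 2² − 2²) / (2·2·√3·2) = 12/13.86 = 0.866, so ∠EIK = 30°.

Therefore, the measure of angle ∠EIK = 30°.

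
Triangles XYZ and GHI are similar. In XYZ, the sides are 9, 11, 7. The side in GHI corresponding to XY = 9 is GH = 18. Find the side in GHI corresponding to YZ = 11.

Since the triangles are similar, the ratio of corresponding sides is constant.
Scale factor k = GH / XY = 18 / 9 = 2
HI = k * YZ = 2 * 11 = 22

22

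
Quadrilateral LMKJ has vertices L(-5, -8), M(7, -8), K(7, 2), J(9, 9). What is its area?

The Shoelace formula works by pairing each vertex with the next (cycling back to the first).
For each pair, compute x_i*y_(i+1) - x_(i+1)*y_i:
  (-5*-8 - 7*-8) = 96
  (7*2 - 7*-8) = 70
  (7*9 - 9*2) = 45
  (9*-8 - -5*9) = -27
Taking half the absolute value of the total: Area = (1/2)(184) = 92.

92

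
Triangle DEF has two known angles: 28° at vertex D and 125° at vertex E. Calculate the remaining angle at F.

The interior angles sum to 180°: angle F = 180 - 28 - 125 = 27°.
The triangle is obtuse (angles 28°, 125°, 27°).

27 degrees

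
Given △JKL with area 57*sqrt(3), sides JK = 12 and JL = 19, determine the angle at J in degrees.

Area = (1/2) * a * b * sin(C)
sin(C) = 2 * Area / (a * b)
sin(C) = 2 * 57*sqrt(3) / (12 * 19)
sin(C) = sqrt(3)/2
C = arcsin(sqrt(3)/2) = 60°
Since sin(180° - C) = sin(C), the obtuse angle 120° gives the same area, so C = 60° or C = 120°.

60° or 120°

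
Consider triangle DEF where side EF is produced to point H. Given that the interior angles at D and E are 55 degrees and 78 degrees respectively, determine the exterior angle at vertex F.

Exterior angle = 55 + 78 = 133 degrees (exterior angle theorem).

133 degrees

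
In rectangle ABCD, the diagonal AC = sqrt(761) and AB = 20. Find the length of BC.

Using the Pythagorean theorem: d^2 = a^2 + b^2
b^2 = d^2 - a^2
b^2 = 761 - 400
b^2 = 361
b = sqrt(361) = 19

19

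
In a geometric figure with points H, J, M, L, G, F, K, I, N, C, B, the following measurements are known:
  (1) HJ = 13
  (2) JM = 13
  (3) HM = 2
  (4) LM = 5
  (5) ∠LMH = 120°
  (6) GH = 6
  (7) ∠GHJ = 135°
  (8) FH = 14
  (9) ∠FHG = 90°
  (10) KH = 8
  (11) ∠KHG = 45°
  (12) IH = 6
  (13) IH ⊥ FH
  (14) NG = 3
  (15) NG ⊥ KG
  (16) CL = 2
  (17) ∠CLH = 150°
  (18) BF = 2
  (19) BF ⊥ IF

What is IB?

Step 1: By the law of cosines on triangle FHI: FI² = 14² + 6² − 2·14·6·cos(90°) = 232, so FI = 2·√58.
Step 2: By the law of cosines on triangle IFB: IB² = (2·√58)² + 2² − 2·2·√58·2·cos(90°) = 236, so IB = 2·√59.

Therefore, the length of IB = 2·√59.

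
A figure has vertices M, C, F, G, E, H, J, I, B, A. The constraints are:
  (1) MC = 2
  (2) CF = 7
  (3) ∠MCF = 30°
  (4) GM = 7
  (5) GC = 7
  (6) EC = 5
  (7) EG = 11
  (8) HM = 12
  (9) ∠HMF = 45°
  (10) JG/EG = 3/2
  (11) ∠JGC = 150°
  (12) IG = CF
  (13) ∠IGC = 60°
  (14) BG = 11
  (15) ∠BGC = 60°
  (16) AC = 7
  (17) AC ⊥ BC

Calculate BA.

Step 1: By the law of cosines on triangle BGC: BC² = 11² + 7² − 2·11·7·cos(60°) = 93, so BC = √93.
Step 2: By the law of cosines on triangle BCA: BA² = √93² + 7² − 2·√93·7·cos(90°) = 142, so BA = √142.

Therefore, the length of BA = √142.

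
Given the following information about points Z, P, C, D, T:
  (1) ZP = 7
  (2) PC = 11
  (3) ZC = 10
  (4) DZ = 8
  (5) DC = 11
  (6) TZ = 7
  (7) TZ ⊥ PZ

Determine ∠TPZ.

Step 1: By the law of cosines on triangle PZT: PT² = 7² + 7² − 2·7·7·cos(90°) = 98, so PT = 7·√2.
Step 2: By the inverse law of cosines on triangle TPZ: cos(∠TPZ) = ((7·√2)² + 7² − 7²) / (2·7·√2·7) = 98/138.59 = 0.7071, so ∠TPZ = 45°.

Therefore, the measure of angle ∠TPZ = 45°.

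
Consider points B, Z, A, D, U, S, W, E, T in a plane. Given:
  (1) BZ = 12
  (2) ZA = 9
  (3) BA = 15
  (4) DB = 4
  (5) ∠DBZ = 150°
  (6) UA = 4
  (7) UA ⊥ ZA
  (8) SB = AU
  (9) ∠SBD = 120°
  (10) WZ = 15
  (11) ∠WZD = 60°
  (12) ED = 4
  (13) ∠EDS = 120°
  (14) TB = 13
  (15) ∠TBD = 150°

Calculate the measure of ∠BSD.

From the given relations: SB = AU = 4.
Step 1: By the law of cosines on triangle SBD: SD² = 4² + 4² − 2·4·4·cos(120°) = 48, so SD = 4·√3.
Step 2: By the inverse law of cosines on triangle BSD: cos(∠BSD) = (4² + (4·√3)² − 4²) / (2·4·4·√3) = 48/55.43 = 0.866, so ∠BSD = 30°.

Therefore, the measure of angle ∠BSD = 30°.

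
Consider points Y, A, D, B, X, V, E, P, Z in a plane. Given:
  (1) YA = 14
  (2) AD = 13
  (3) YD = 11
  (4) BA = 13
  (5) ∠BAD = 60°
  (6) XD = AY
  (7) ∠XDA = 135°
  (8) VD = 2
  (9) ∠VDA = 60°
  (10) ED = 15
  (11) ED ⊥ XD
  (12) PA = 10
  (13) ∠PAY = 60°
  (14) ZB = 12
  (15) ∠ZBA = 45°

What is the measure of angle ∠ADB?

Step 1: By the law of cosines on triangle DAB: DB² = 13² + 13² − 2·13·13·cos(60°) = 169, so DB = 13.
Step 2: By the inverse law of cosines on triangle ADB: cos(∠ADB) = (13² + 13² − 13²) / (2·13·13) = 169/338 = 0.5, so ∠ADB = 60°.

Therefore, the measure of angle ∠ADB = 60°.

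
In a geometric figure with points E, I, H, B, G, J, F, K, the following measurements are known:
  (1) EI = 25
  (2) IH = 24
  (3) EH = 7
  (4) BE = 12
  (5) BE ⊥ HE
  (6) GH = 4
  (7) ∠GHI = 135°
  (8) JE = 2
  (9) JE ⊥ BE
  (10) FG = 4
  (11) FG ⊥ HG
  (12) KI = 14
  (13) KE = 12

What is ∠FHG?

Step 1: By the law of cosines on triangle HGF: HF² = 4² + 4² − 2·4·4·cos(90°) = 32, so HF = 4·√2.
Step 2: By the inverse law of cosines on triangle FHG: cos(∠FHG) = ((4·√2)² + 4² − 4²) / (2·4·√2·4) = 32/45.25 = 0.7071, so ∠FHG = 45°.

Therefore, the measure of angle ∠FHG = 45°.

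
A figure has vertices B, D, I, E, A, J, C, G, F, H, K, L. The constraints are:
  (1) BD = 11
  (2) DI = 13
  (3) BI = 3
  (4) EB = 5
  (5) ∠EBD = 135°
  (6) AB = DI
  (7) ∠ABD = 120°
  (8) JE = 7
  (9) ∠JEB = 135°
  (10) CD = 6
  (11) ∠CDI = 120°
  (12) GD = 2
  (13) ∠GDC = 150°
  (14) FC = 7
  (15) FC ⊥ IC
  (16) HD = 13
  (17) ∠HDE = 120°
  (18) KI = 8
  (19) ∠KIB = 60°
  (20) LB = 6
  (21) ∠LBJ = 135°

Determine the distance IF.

Step 1: By the law of cosines on triangle CDI: CI² = 6² + 13² − 2·6·13·cos(120°) = 283, so CI ≈ 16.82.
Step 2: By the law of cosines on triangle ICF: IF² = 16.82² + 7² − 2·16.82·7·cos(90°) = 332, so IF = 2·√83.

Therefore, the length of IF = 2·√83.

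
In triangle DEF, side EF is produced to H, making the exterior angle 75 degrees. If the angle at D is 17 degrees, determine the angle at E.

angle E = 75 - 17 = 58 degrees (exterior angle theorem).

58 degrees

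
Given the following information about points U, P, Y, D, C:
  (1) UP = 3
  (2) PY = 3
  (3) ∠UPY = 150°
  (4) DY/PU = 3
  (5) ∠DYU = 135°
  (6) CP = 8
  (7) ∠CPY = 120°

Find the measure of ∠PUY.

Step 1: By the law of cosines on triangle UPY: UY² = 3² + 3² − 2·3·3·cos(150°) = 33.59, so UY ≈ 5.8.
Step 2: By the inverse law of cosines on triangle PUY: cos(∠PUY) = (3² + 5.8² − 3²) / (2·3·5.8) = 33.59/34.77 = 0.9659, so ∠PUY = 15°.

Therefore, the measure of angle ∠PUY = 15°.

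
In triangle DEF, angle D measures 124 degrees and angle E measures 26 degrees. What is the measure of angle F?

The interior angles sum to 180°: angle F = 180 - 124 - 26 = 30°.
The triangle is obtuse (angles 124°, 26°, 30°).

30 degrees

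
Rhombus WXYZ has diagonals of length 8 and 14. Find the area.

Area = (8 * 14) / 2 = 112 / 2 = 56

56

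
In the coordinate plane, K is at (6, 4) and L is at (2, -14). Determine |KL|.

The horizontal distance is |2 - 6| = 4 and the vertical distance is |-14 - 4| = 18.
By the Pythagorean theorem, d = sqrt(4^2 + 18^2) = sqrt(340) = 2*sqrt(85).

2*sqrt(85)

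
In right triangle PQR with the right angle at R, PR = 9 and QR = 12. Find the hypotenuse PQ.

In a right triangle, the square of the hypotenuse equals the sum of the squares of the two legs.
The legs are 9 and 12, so the hypotenuse = sqrt(81 + 144) = sqrt(225) = 15.

15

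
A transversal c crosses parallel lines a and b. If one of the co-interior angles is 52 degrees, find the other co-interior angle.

Co-interior (same-side interior) angles are between the parallel lines on the same side of the transversal.
Unlike corresponding or alternate interior angles, they are supplementary rather than equal.
So the angle = 180 - 52 = 128 degrees.

128 degrees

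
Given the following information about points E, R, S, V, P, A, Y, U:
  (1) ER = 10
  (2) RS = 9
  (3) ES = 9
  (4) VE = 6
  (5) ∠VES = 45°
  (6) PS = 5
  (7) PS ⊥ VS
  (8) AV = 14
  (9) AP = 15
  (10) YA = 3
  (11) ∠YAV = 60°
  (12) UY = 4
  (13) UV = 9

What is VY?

Step 1: By the law of cosines on triangle VAY: VY² = 14² + 3² − 2·14·3·cos(60°) = 163, so VY = √163.

Therefore, the length of VY = √163.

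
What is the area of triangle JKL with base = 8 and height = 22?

Area = (1/2) * base * height
Area = (1/2) * 8 * 22
Area = 88

88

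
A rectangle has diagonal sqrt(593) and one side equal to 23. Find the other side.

Using the Pythagorean theorem: d^2 = a^2 + b^2
b^2 = d^2 - a^2
b^2 = 593 - 529
b^2 = 64
b = sqrt(64) = 8

8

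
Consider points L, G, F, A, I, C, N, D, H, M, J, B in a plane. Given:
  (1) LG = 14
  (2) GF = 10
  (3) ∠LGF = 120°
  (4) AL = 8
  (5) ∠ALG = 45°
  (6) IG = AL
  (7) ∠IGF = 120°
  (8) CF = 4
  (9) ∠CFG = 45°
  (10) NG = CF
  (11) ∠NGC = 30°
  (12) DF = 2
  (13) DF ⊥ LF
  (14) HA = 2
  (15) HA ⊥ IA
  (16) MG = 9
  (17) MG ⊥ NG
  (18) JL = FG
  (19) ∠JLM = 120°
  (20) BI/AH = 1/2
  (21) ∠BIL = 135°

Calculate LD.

Step 1: By the law of cosines on triangle LGF: LF² = 14² + 10² − 2·14·10·cos(120°) = 436, so LF = 2·√109.
Step 2: By the law of cosines on triangle LFD: LD² = (2·√109)² + 2² − 2·2·√109·2·cos(90°) = 440, so LD = 2·√110.

Therefore, the length of LD = 2·√110.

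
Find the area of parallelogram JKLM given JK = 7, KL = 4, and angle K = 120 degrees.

The area of a parallelogram equals the product of two adjacent sides times the sine of the included angle.
This is because the height equals 4 * sin(120°) = 2*sqrt(3).
Area = 7 * 2*sqrt(3) = 14*sqrt(3)

14*sqrt(3)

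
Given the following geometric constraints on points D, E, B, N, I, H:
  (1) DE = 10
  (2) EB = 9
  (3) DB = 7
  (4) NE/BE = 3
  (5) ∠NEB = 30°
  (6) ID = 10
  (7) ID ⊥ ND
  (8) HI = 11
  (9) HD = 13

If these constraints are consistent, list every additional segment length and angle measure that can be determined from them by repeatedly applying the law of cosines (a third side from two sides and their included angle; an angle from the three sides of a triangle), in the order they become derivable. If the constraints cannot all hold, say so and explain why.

The constraints are consistent. Derivable facts, in order:
After 1 step:
- BN ≈ 19.73
- ∠BDE = 60.94°
- ∠BED = 42.83°
- ∠DBE = 76.23°
- ∠DHI = 48.37°
- ∠DIH = 76.33°
- ∠HDI = 55.3°
After 2 steps:
- ∠BNE = 13.19°
- ∠EBN = 136.81°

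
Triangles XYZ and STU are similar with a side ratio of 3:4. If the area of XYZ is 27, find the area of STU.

Area ratio = (3/4)^2 = 9/16. Area of STU = 27 * 16/9 = 48.

48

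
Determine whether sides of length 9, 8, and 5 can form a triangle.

For three segments to close into a triangle, no single side can be as long as the other two combined.
The longest side is 9, and 5 + 8 = 13 > 9.
A triangle can be formed.

Yes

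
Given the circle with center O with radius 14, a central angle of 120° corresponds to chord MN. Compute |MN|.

Chord length = 2r sin(θ/2)
= 2 × 14 × sin(120°/2)
= 2 × 14 × sin(60°)
= 14*sqrt(3)

14*sqrt(3)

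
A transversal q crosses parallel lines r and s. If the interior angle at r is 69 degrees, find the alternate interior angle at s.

Alternate interior angles are equal: 69 degrees.

69 degrees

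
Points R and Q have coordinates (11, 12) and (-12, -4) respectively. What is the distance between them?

The horizontal distance is |-12 - 11| = 23 and the vertical distance is |-4 - 12| = 16.
By the Pythagorean theorem, d = sqrt(23^2 + 16^2) = sqrt(785).

sqrt(785)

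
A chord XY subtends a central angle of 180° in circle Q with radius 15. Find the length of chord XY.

Drop a perpendicular from the center to the chord, bisecting both the chord and the central angle.
Each half-chord = r sin(θ/2) = 15 sin(90°).
The full chord = 2 × 15 × sin(90°) = 30.

30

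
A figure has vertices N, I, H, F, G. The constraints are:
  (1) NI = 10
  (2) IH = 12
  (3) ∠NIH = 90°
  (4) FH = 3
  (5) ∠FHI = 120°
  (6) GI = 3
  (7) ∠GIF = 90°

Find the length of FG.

Step 1: By the law of cosines on triangle FHI: FI² = 3² + 12² − 2·3·12·cos(120°) = 189, so FI = 3·√21.
Step 2: By the law of cosines on triangle FIG: FG² = (3·√21)² + 3² − 2·3·√21·3·cos(90°) = 198, so FG = 3·√22.

Therefore, the length of FG = 3·√22.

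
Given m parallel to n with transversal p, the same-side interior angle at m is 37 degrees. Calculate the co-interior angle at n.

Co-interior angles (same-side interior) formed by parallel lines and a transversal are supplementary (sum to 180 degrees).
The given angle is 37 degrees.
The co-interior angle = 180 - 37 = 143 degrees.

143 degrees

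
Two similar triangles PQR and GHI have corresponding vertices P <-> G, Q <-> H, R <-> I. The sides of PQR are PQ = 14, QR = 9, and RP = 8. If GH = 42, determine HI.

Similar triangles have proportional sides. Setting up the proportion:
GH / PQ = HI / QR
42 / 14 = HI / 9
HI = 9 * 42 / 14 = 27.

27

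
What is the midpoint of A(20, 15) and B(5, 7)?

The midpoint is the average of the coordinates:
x: (20 + 5)/2 = 25/2
y: (15 + 7)/2 = 11
Midpoint = (25/2, 11)

(25/2, 11)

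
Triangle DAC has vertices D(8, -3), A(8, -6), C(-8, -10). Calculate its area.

The Shoelace formula computes the area from vertex coordinates by summing cross products.
For vertices (8,-3), (8,-6), (-8,-10):
Signed sum = 8*-6 - 8*-3 + 8*-10 - -8*-6 + -8*-3 - 8*-10
= -24 + -128 + 104 = -48
Area = (1/2)|-48| = 24.

24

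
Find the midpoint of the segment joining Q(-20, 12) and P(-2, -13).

The midpoint is the average of the coordinates:
x: (-20 + -2)/2 = -11
y: (12 + -13)/2 = -1/2
Midpoint = (-11, -1/2)

(-11, -1/2)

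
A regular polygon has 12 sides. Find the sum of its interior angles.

The sum of interior angles of an n-sided polygon is (n - 2) * 180.
For n = 12: (12 - 2) * 180 = 10 * 180 = 1800 degrees.

1800 degrees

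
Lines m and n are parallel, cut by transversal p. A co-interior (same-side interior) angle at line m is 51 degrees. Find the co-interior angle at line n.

Co-interior (same-side interior) angles are between the parallel lines on the same side of the transversal.
Unlike corresponding or alternate interior angles, they are supplementary rather than equal.
So the angle = 180 - 51 = 129 degrees.

129 degrees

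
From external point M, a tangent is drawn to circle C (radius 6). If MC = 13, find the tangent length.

Let T be the point of tangency. Then CT ⊥ MT (radius ⊥ tangent).
In right triangle CTM: CM² = CT² + MT²
13² = 6² + MT²
MT² = 133, MT = sqrt(133)

sqrt(133)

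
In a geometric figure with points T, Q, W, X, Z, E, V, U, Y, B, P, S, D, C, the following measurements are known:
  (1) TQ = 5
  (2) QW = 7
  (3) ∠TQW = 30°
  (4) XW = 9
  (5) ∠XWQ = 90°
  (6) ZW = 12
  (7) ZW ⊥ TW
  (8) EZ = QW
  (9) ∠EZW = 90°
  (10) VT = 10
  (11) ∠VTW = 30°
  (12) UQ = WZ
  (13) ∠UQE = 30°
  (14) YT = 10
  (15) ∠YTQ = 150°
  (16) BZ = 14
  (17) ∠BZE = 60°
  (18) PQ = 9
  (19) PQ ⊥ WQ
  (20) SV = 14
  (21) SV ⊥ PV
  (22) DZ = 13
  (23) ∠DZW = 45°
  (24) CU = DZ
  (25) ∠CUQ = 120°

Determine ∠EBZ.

From the given relations: EZ = QW = 7.
Step 1: By the law of cosines on triangle BZE: BE² = 14² + 7² − 2·14·7·cos(60°) = 147, so BE = 7·√3.
Step 2: By the inverse law of cosines on triangle EBZ: cos(∠EBZ) = ((7·√3)² + 14² − 7²) / (2·7·√3·14) = 294/339.48 = 0.866, so ∠EBZ = 30°.

Therefore, the measure of angle ∠EBZ = 30°.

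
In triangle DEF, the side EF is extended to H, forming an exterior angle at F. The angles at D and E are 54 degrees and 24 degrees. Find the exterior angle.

The interior angle at F is 180 - 54 - 24 = 102 degrees.
The exterior angle and interior angle at F are supplementary:
Exterior angle = 180 - 102 = 78 degrees.

78 degrees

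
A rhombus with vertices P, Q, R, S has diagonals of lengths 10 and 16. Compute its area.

The diagonals of a rhombus divide it into four right triangles.
Each triangle has legs 10/ 2 = 5 and 16/2 = 8, so each has area (1/2)*5*8 = 20.
Four such triangles give total area = (d1 * d2) / 2 = 80.

80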